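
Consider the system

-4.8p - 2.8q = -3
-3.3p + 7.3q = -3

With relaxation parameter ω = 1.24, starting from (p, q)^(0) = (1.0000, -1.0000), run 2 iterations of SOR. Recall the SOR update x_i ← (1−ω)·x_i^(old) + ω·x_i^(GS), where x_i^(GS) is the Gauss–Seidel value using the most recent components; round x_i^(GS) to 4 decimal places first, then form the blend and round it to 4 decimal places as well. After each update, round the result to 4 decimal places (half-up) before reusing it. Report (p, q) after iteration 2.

Iteration 1:
  p: GS value = (-3 - (-2.8)·-1.0000) / (-4.8) = 1.2083;  p ← (1−ω)·1.0000 + ω·1.2083 = 1.2583
  q: GS value = (-3 - (-3.3)·1.2583) / (7.3) = 0.1579;  q ← (1−ω)·-1.0000 + ω·0.1579 = 0.4358
Iteration 2:
  p: GS value = (-3 - (-2.8)·0.4358) / (-4.8) = 0.3708;  p ← (1−ω)·1.2583 + ω·0.3708 = 0.1578
  q: GS value = (-3 - (-3.3)·0.1578) / (7.3) = -0.3396;  q ← (1−ω)·0.4358 + ω·-0.3396 = -0.5257

(0.1578, -0.5257)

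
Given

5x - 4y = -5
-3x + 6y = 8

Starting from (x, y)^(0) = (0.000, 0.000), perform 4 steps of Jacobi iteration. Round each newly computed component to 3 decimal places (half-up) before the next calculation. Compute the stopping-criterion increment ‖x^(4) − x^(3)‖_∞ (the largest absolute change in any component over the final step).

Iteration 1:
  x = (-5 - (-4)·0.000) / (5) = -1.000
  y = (8 - (-3)·0.000) / (6) = 1.333
Iteration 2:
  x = (-5 - (-4)·1.333) / (5) = 0.066
  y = (8 - (-3)·-1.000) / (6) = 0.833
Iteration 3:
  x = (-5 - (-4)·0.833) / (5) = -0.334
  y = (8 - (-3)·0.066) / (6) = 1.366
Iteration 4:
  x = (-5 - (-4)·1.366) / (5) = 0.093
  y = (8 - (-3)·-0.334) / (6) = 1.166
Change: (0.427, -0.200) → max |·| = 0.427

0.427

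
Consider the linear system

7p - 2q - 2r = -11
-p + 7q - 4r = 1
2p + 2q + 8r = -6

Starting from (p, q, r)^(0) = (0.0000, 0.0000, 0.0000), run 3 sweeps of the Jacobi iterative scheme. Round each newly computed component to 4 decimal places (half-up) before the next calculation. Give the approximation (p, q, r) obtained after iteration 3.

(-1.8295, -0.3309, -0.1862)

Iteration 1:
  p = (-11 - (-2)·0.0000 - (-2)·0.0000) / (7) = -1.5714
  q = (1 - (-1)·0.0000 - (-4)·0.0000) / (7) = 0.1429
  r = (-6 - (2)·0.0000 - (2)·0.0000) / (8) = -0.7500
Iteration 2:
  p = (-11 - (-2)·0.1429 - (-2)·-0.7500) / (7) = -1.7449
  q = (1 - (-1)·-1.5714 - (-4)·-0.7500) / (7) = -0.5102
  r = (-6 - (2)·-1.5714 - (2)·0.1429) / (8) = -0.3929
Iteration 3:
  p = (-11 - (-2)·-0.5102 - (-2)·-0.3929) / (7) = -1.8295
  q = (1 - (-1)·-1.7449 - (-4)·-0.3929) / (7) = -0.3309
  r = (-6 - (2)·-1.7449 - (2)·-0.5102) / (8) = -0.1862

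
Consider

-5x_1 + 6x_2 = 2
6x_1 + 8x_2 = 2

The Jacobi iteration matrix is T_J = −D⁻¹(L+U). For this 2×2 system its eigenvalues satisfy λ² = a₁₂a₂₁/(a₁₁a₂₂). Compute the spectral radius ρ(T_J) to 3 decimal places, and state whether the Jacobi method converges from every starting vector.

a₁₂a₂₁/(a₁₁a₂₂) = (6)·(6) / ((-5)·(8)) = -0.900000
ρ = √|-0.900000| = √0.900000 = 0.949
ρ < 1, so Jacobi converges

0.949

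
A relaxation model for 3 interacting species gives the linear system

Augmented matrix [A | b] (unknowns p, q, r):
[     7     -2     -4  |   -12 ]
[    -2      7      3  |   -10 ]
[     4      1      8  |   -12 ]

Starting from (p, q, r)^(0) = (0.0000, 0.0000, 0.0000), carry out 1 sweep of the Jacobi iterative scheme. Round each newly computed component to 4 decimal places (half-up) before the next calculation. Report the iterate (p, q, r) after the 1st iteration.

(-1.7143, -1.4286, -1.5000)

Iteration 1:
  p = (-12 - (-2)·0.0000 - (-4)·0.0000) / (7) = -1.7143
  q = (-10 - (-2)·0.0000 - (3)·0.0000) / (7) = -1.4286
  r = (-12 - (4)·0.0000 - (1)·0.0000) / (8) = -1.5000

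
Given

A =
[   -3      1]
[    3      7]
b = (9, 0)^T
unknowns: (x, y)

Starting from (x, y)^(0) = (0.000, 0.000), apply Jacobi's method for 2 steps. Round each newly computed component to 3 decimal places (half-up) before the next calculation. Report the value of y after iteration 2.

Iteration 1:
  x = (9 - (1)·0.000) / (-3) = -3.000
  y = (0 - (3)·0.000) / (7) = 0.000
Iteration 2:
  x = (9 - (1)·0.000) / (-3) = -3.000
  y = (0 - (3)·-3.000) / (7) = 1.286

1.286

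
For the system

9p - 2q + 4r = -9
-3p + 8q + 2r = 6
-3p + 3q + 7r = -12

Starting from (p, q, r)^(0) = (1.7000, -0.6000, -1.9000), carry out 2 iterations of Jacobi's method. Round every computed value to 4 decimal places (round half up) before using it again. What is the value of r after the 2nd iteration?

-2.6363

Iteration 1:
  p = (-9 - (-2)·-0.6000 - (4)·-1.9000) / (9) = -0.2889
  q = (6 - (-3)·1.7000 - (2)·-1.9000) / (8) = 1.8625
  r = (-12 - (-3)·1.7000 - (3)·-0.6000) / (7) = -0.7286
Iteration 2:
  p = (-9 - (-2)·1.8625 - (4)·-0.7286) / (9) = -0.2623
  q = (6 - (-3)·-0.2889 - (2)·-0.7286) / (8) = 0.8238
  r = (-12 - (-3)·-0.2889 - (3)·1.8625) / (7) = -2.6363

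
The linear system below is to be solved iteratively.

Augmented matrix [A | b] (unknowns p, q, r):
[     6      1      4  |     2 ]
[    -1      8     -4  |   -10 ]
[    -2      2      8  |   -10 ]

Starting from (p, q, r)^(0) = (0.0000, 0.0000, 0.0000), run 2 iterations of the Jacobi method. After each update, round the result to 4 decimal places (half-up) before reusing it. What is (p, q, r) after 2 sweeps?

Iteration 1:
  p = (2 - (1)·0.0000 - (4)·0.0000) / (6) = 0.3333
  q = (-10 - (-1)·0.0000 - (-4)·0.0000) / (8) = -1.2500
  r = (-10 - (-2)·0.0000 - (2)·0.0000) / (8) = -1.2500
Iteration 2:
  p = (2 - (1)·-1.2500 - (4)·-1.2500) / (6) = 1.3750
  q = (-10 - (-1)·0.3333 - (-4)·-1.2500) / (8) = -1.8333
  r = (-10 - (-2)·0.3333 - (2)·-1.2500) / (8) = -0.8542

(1.3750, -1.8333, -0.8542)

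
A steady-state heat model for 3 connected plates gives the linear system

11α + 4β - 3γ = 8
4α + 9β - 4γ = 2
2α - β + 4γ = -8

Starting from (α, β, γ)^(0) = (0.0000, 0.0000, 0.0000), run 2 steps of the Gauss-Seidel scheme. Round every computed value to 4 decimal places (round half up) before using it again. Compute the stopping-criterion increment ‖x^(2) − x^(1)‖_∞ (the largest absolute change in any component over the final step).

Iteration 1:
  α = (8 - (4)·0.0000 - (-3)·0.0000) / (11) = 0.7273
  β = (2 - (4)·0.7273 - (-4)·0.0000) / (9) = -0.1010
  γ = (-8 - (2)·0.7273 - (-1)·-0.1010) / (4) = -2.3889
Iteration 2:
  α = (8 - (4)·-0.1010 - (-3)·-2.3889) / (11) = 0.1125
  β = (2 - (4)·0.1125 - (-4)·-2.3889) / (9) = -0.8895
  γ = (-8 - (2)·0.1125 - (-1)·-0.8895) / (4) = -2.2786
Change: (-0.6148, -0.7885, 0.1103) → max |·| = 0.7885

0.7885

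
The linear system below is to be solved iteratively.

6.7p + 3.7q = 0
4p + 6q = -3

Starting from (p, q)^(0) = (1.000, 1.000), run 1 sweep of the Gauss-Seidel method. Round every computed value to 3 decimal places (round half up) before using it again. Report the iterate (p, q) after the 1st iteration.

(-0.552, -0.132)

Iteration 1:
  p = (0 - (3.7)·1.000) / (6.7) = -0.552
  q = (-3 - (4)·-0.552) / (6) = -0.132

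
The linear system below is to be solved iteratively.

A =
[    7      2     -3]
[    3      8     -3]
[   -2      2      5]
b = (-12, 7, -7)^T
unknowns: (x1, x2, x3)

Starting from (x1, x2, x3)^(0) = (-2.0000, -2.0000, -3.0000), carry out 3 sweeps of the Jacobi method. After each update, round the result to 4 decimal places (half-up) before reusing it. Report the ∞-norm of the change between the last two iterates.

0.7194

Iteration 1:
  x1 = (-12 - (2)·-2.0000 - (-3)·-3.0000) / (7) = -2.4286
  x2 = (7 - (3)·-2.0000 - (-3)·-3.0000) / (8) = 0.5000
  x3 = (-7 - (-2)·-2.0000 - (2)·-2.0000) / (5) = -1.4000
Iteration 2:
  x1 = (-12 - (2)·0.5000 - (-3)·-1.4000) / (7) = -2.4571
  x2 = (7 - (3)·-2.4286 - (-3)·-1.4000) / (8) = 1.2607
  x3 = (-7 - (-2)·-2.4286 - (2)·0.5000) / (5) = -2.5714
Iteration 3:
  x1 = (-12 - (2)·1.2607 - (-3)·-2.5714) / (7) = -3.1765
  x2 = (7 - (3)·-2.4571 - (-3)·-2.5714) / (8) = 0.8321
  x3 = (-7 - (-2)·-2.4571 - (2)·1.2607) / (5) = -2.8871
Change: (-0.7194, -0.4286, -0.3157) → max |·| = 0.7194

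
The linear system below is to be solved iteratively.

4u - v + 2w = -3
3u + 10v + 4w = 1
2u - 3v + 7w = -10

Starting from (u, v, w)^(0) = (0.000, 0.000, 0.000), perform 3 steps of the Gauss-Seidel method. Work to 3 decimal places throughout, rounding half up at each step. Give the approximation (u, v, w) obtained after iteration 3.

(-0.034, 0.569, -1.175)

Iteration 1:
  u = (-3 - (-1)·0.000 - (2)·0.000) / (4) = -0.750
  v = (1 - (3)·-0.750 - (4)·0.000) / (10) = 0.325
  w = (-10 - (2)·-0.750 - (-3)·0.325) / (7) = -1.075
Iteration 2:
  u = (-3 - (-1)·0.325 - (2)·-1.075) / (4) = -0.131
  v = (1 - (3)·-0.131 - (4)·-1.075) / (10) = 0.569
  w = (-10 - (2)·-0.131 - (-3)·0.569) / (7) = -1.147
Iteration 3:
  u = (-3 - (-1)·0.569 - (2)·-1.147) / (4) = -0.034
  v = (1 - (3)·-0.034 - (4)·-1.147) / (10) = 0.569
  w = (-10 - (2)·-0.034 - (-3)·0.569) / (7) = -1.175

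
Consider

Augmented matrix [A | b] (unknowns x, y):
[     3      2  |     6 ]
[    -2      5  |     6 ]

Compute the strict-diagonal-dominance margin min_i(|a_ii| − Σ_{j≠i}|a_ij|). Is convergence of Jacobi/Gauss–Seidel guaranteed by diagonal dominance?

1

row 1: |3| − (2) = 1
row 2: |5| − (2) = 3
minimum over rows = 1 → strictly diagonally dominant (convergence guaranteed)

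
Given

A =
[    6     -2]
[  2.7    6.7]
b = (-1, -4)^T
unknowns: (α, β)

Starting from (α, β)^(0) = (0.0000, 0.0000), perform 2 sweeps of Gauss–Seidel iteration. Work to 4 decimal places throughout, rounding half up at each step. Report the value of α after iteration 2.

Iteration 1:
  α = (-1 - (-2)·0.0000) / (6) = -0.1667
  β = (-4 - (2.7)·-0.1667) / (6.7) = -0.5298
Iteration 2:
  α = (-1 - (-2)·-0.5298) / (6) = -0.3433
  β = (-4 - (2.7)·-0.3433) / (6.7) = -0.4587

-0.3433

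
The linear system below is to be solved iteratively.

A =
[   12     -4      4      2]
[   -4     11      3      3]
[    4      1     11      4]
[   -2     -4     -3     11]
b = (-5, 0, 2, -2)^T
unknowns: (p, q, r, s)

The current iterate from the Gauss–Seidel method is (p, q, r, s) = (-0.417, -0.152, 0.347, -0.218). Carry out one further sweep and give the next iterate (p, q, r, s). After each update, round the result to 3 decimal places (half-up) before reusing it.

One sweep:
  p = (-5 - (-4)·-0.152 - (4)·0.347 - (2)·-0.218) / (12) = -0.547
  q = (0 - (-4)·-0.547 - (3)·0.347 - (3)·-0.218) / (11) = -0.234
  r = (2 - (4)·-0.547 - (1)·-0.234 - (4)·-0.218) / (11) = 0.481
  s = (-2 - (-2)·-0.547 - (-4)·-0.234 - (-3)·0.481) / (11) = -0.235

(-0.547, -0.234, 0.481, -0.235)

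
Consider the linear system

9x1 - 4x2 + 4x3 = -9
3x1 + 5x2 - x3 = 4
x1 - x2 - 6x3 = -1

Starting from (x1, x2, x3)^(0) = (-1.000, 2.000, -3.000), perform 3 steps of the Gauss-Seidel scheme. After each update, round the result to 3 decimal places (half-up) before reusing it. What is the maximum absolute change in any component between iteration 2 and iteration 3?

Iteration 1:
  x1 = (-9 - (-4)·2.000 - (4)·-3.000) / (9) = 1.222
  x2 = (4 - (3)·1.222 - (-1)·-3.000) / (5) = -0.533
  x3 = (-1 - (1)·1.222 - (-1)·-0.533) / (-6) = 0.459
Iteration 2:
  x1 = (-9 - (-4)·-0.533 - (4)·0.459) / (9) = -1.441
  x2 = (4 - (3)·-1.441 - (-1)·0.459) / (5) = 1.756
  x3 = (-1 - (1)·-1.441 - (-1)·1.756) / (-6) = -0.366
Iteration 3:
  x1 = (-9 - (-4)·1.756 - (4)·-0.366) / (9) = -0.057
  x2 = (4 - (3)·-0.057 - (-1)·-0.366) / (5) = 0.761
  x3 = (-1 - (1)·-0.057 - (-1)·0.761) / (-6) = 0.030
Change: (1.384, -0.995, 0.396) → max |·| = 1.384

1.384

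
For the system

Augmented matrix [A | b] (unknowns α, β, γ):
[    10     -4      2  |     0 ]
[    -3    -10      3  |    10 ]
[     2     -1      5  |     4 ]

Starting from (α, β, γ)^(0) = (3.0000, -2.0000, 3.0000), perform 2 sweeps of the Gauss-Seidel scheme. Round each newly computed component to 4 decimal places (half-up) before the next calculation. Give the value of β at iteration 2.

Iteration 1:
  α = (0 - (-4)·-2.0000 - (2)·3.0000) / (10) = -1.4000
  β = (10 - (-3)·-1.4000 - (3)·3.0000) / (-10) = 0.3200
  γ = (4 - (2)·-1.4000 - (-1)·0.3200) / (5) = 1.4240
Iteration 2:
  α = (0 - (-4)·0.3200 - (2)·1.4240) / (10) = -0.1568
  β = (10 - (-3)·-0.1568 - (3)·1.4240) / (-10) = -0.5258
  γ = (4 - (2)·-0.1568 - (-1)·-0.5258) / (5) = 0.7576

-0.5258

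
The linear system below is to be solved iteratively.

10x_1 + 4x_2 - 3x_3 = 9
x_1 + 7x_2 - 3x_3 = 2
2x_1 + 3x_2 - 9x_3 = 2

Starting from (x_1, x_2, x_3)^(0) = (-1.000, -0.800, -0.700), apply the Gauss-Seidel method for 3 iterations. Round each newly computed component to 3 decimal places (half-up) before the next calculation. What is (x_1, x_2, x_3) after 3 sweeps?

Iteration 1:
  x_1 = (9 - (4)·-0.800 - (-3)·-0.700) / (10) = 1.010
  x_2 = (2 - (1)·1.010 - (-3)·-0.700) / (7) = -0.159
  x_3 = (2 - (2)·1.010 - (3)·-0.159) / (-9) = -0.051
Iteration 2:
  x_1 = (9 - (4)·-0.159 - (-3)·-0.051) / (10) = 0.948
  x_2 = (2 - (1)·0.948 - (-3)·-0.051) / (7) = 0.128
  x_3 = (2 - (2)·0.948 - (3)·0.128) / (-9) = 0.031
Iteration 3:
  x_1 = (9 - (4)·0.128 - (-3)·0.031) / (10) = 0.858
  x_2 = (2 - (1)·0.858 - (-3)·0.031) / (7) = 0.176
  x_3 = (2 - (2)·0.858 - (3)·0.176) / (-9) = 0.027

(0.858, 0.176, 0.027)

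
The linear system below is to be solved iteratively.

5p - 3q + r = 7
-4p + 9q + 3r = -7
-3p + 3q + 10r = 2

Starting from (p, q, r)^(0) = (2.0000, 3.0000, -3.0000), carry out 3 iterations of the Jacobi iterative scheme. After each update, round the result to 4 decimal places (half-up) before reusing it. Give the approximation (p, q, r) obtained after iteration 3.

(1.7653, -0.1859, 0.5427)

Iteration 1:
  p = (7 - (-3)·3.0000 - (1)·-3.0000) / (5) = 3.8000
  q = (-7 - (-4)·2.0000 - (3)·-3.0000) / (9) = 1.1111
  r = (2 - (-3)·2.0000 - (3)·3.0000) / (10) = -0.1000
Iteration 2:
  p = (7 - (-3)·1.1111 - (1)·-0.1000) / (5) = 2.0867
  q = (-7 - (-4)·3.8000 - (3)·-0.1000) / (9) = 0.9444
  r = (2 - (-3)·3.8000 - (3)·1.1111) / (10) = 1.0067
Iteration 3:
  p = (7 - (-3)·0.9444 - (1)·1.0067) / (5) = 1.7653
  q = (-7 - (-4)·2.0867 - (3)·1.0067) / (9) = -0.1859
  r = (2 - (-3)·2.0867 - (3)·0.9444) / (10) = 0.5427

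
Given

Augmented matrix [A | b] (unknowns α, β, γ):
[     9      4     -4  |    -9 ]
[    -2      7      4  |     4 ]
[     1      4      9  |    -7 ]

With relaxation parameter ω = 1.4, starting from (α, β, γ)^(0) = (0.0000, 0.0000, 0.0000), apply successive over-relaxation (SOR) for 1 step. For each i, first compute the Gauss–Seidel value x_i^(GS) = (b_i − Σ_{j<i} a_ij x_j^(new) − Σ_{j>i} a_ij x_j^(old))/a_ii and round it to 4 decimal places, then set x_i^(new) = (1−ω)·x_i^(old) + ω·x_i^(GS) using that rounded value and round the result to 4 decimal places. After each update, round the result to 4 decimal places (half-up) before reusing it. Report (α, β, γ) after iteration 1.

Iteration 1:
  α: GS value = (-9 - (4)·0.0000 - (-4)·0.0000) / (9) = -1.0000;  α ← (1−ω)·0.0000 + ω·-1.0000 = -1.4000
  β: GS value = (4 - (-2)·-1.4000 - (4)·0.0000) / (7) = 0.1714;  β ← (1−ω)·0.0000 + ω·0.1714 = 0.2400
  γ: GS value = (-7 - (1)·-1.4000 - (4)·0.2400) / (9) = -0.7289;  γ ← (1−ω)·0.0000 + ω·-0.7289 = -1.0205

(-1.4000, 0.2400, -1.0205)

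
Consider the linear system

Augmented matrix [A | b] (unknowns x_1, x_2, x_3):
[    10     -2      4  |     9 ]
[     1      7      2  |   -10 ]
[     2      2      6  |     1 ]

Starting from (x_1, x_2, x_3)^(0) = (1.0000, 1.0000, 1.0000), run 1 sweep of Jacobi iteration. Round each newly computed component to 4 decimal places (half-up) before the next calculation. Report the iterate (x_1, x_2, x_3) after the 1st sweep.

Iteration 1:
  x_1 = (9 - (-2)·1.0000 - (4)·1.0000) / (10) = 0.7000
  x_2 = (-10 - (1)·1.0000 - (2)·1.0000) / (7) = -1.8571
  x_3 = (1 - (2)·1.0000 - (2)·1.0000) / (6) = -0.5000

(0.7000, -1.8571, -0.5000)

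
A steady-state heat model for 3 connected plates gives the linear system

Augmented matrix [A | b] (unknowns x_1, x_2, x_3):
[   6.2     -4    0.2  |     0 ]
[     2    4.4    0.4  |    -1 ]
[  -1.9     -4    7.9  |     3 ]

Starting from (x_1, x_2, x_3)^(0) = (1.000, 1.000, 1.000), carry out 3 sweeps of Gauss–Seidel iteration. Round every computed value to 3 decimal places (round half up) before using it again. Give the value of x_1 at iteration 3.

-0.053

Iteration 1:
  x_1 = (0 - (-4)·1.000 - (0.2)·1.000) / (6.2) = 0.613
  x_2 = (-1 - (2)·0.613 - (0.4)·1.000) / (4.4) = -0.597
  x_3 = (3 - (-1.9)·0.613 - (-4)·-0.597) / (7.9) = 0.225
Iteration 2:
  x_1 = (0 - (-4)·-0.597 - (0.2)·0.225) / (6.2) = -0.392
  x_2 = (-1 - (2)·-0.392 - (0.4)·0.225) / (4.4) = -0.070
  x_3 = (3 - (-1.9)·-0.392 - (-4)·-0.070) / (7.9) = 0.250
Iteration 3:
  x_1 = (0 - (-4)·-0.070 - (0.2)·0.250) / (6.2) = -0.053
  x_2 = (-1 - (2)·-0.053 - (0.4)·0.250) / (4.4) = -0.226
  x_3 = (3 - (-1.9)·-0.053 - (-4)·-0.226) / (7.9) = 0.253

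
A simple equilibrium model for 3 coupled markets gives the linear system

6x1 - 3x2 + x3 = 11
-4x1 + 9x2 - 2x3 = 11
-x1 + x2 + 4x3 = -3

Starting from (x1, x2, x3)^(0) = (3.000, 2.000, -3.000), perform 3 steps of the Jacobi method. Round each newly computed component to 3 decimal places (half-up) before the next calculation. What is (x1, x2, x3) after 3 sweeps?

Iteration 1:
  x1 = (11 - (-3)·2.000 - (1)·-3.000) / (6) = 3.333
  x2 = (11 - (-4)·3.000 - (-2)·-3.000) / (9) = 1.889
  x3 = (-3 - (-1)·3.000 - (1)·2.000) / (4) = -0.500
Iteration 2:
  x1 = (11 - (-3)·1.889 - (1)·-0.500) / (6) = 2.861
  x2 = (11 - (-4)·3.333 - (-2)·-0.500) / (9) = 2.592
  x3 = (-3 - (-1)·3.333 - (1)·1.889) / (4) = -0.389
Iteration 3:
  x1 = (11 - (-3)·2.592 - (1)·-0.389) / (6) = 3.194
  x2 = (11 - (-4)·2.861 - (-2)·-0.389) / (9) = 2.407
  x3 = (-3 - (-1)·2.861 - (1)·2.592) / (4) = -0.683

(3.194, 2.407, -0.683)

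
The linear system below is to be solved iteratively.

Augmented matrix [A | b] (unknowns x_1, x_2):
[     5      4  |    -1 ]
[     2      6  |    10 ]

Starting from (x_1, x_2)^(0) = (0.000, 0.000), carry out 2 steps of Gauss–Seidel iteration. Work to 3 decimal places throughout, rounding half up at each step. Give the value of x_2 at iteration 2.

Iteration 1:
  x_1 = (-1 - (4)·0.000) / (5) = -0.200
  x_2 = (10 - (2)·-0.200) / (6) = 1.733
Iteration 2:
  x_1 = (-1 - (4)·1.733) / (5) = -1.586
  x_2 = (10 - (2)·-1.586) / (6) = 2.195

2.195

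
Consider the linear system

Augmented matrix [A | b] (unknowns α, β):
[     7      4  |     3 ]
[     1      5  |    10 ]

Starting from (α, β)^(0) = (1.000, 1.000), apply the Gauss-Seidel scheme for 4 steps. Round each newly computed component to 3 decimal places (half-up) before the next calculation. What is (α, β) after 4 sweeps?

(-0.806, 2.161)

Iteration 1:
  α = (3 - (4)·1.000) / (7) = -0.143
  β = (10 - (1)·-0.143) / (5) = 2.029
Iteration 2:
  α = (3 - (4)·2.029) / (7) = -0.731
  β = (10 - (1)·-0.731) / (5) = 2.146
Iteration 3:
  α = (3 - (4)·2.146) / (7) = -0.798
  β = (10 - (1)·-0.798) / (5) = 2.160
Iteration 4:
  α = (3 - (4)·2.160) / (7) = -0.806
  β = (10 - (1)·-0.806) / (5) = 2.161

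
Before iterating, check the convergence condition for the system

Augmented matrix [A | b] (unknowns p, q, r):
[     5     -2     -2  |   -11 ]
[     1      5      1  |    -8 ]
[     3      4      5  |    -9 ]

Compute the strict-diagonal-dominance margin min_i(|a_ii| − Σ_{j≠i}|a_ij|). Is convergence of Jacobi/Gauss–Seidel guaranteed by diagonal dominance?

-2

row 1: |5| − (2+2) = 1
row 2: |5| − (1+1) = 3
row 3: |5| − (3+4) = -2
minimum over rows = -2 → not strictly diagonally dominant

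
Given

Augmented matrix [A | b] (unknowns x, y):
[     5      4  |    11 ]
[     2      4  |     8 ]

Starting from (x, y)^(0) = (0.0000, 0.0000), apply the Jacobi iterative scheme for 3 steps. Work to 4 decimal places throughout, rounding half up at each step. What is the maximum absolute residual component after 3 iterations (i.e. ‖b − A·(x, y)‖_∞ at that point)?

Iteration 1:
  x = (11 - (4)·0.0000) / (5) = 2.2000
  y = (8 - (2)·0.0000) / (4) = 2.0000
Iteration 2:
  x = (11 - (4)·2.0000) / (5) = 0.6000
  y = (8 - (2)·2.2000) / (4) = 0.9000
Iteration 3:
  x = (11 - (4)·0.9000) / (5) = 1.4800
  y = (8 - (2)·0.6000) / (4) = 1.7000
Residual b − A·x = (-3.2000, -1.7600); ∞-norm = 3.2000

3.2000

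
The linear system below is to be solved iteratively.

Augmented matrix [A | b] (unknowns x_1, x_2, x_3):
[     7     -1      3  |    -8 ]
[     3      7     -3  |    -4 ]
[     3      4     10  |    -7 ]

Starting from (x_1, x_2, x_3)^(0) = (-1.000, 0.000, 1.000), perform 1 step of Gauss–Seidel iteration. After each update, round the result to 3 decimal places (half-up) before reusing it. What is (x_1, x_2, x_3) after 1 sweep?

(-1.571, 0.530, -0.441)

Iteration 1:
  x_1 = (-8 - (-1)·0.000 - (3)·1.000) / (7) = -1.571
  x_2 = (-4 - (3)·-1.571 - (-3)·1.000) / (7) = 0.530
  x_3 = (-7 - (3)·-1.571 - (4)·0.530) / (10) = -0.441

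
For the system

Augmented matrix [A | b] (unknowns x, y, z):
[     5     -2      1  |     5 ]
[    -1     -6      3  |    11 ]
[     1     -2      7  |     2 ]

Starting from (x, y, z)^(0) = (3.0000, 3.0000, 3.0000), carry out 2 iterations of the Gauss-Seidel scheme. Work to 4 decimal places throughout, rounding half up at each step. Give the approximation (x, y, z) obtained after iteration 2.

(0.7829, -2.0210, -0.4036)

Iteration 1:
  x = (5 - (-2)·3.0000 - (1)·3.0000) / (5) = 1.6000
  y = (11 - (-1)·1.6000 - (3)·3.0000) / (-6) = -0.6000
  z = (2 - (1)·1.6000 - (-2)·-0.6000) / (7) = -0.1143
Iteration 2:
  x = (5 - (-2)·-0.6000 - (1)·-0.1143) / (5) = 0.7829
  y = (11 - (-1)·0.7829 - (3)·-0.1143) / (-6) = -2.0210
  z = (2 - (1)·0.7829 - (-2)·-2.0210) / (7) = -0.4036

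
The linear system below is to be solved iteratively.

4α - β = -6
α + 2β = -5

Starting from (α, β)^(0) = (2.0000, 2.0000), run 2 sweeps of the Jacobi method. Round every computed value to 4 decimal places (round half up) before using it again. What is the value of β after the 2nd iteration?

-2.0000

Iteration 1:
  α = (-6 - (-1)·2.0000) / (4) = -1.0000
  β = (-5 - (1)·2.0000) / (2) = -3.5000
Iteration 2:
  α = (-6 - (-1)·-3.5000) / (4) = -2.3750
  β = (-5 - (1)·-1.0000) / (2) = -2.0000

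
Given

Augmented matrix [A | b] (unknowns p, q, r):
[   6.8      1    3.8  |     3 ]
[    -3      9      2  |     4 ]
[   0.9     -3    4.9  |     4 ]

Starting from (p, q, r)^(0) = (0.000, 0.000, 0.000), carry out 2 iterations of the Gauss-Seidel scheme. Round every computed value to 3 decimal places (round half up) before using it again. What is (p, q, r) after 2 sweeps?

(-0.259, 0.114, 0.934)

Iteration 1:
  p = (3 - (1)·0.000 - (3.8)·0.000) / (6.8) = 0.441
  q = (4 - (-3)·0.441 - (2)·0.000) / (9) = 0.591
  r = (4 - (0.9)·0.441 - (-3)·0.591) / (4.9) = 1.097
Iteration 2:
  p = (3 - (1)·0.591 - (3.8)·1.097) / (6.8) = -0.259
  q = (4 - (-3)·-0.259 - (2)·1.097) / (9) = 0.114
  r = (4 - (0.9)·-0.259 - (-3)·0.114) / (4.9) = 0.934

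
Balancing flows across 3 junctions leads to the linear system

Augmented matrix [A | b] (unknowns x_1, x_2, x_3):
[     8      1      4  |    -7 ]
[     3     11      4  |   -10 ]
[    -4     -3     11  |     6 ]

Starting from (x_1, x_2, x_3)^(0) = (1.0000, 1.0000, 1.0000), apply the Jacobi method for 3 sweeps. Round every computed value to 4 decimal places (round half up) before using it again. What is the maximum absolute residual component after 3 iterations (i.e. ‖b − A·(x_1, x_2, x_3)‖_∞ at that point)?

Iteration 1:
  x_1 = (-7 - (1)·1.0000 - (4)·1.0000) / (8) = -1.5000
  x_2 = (-10 - (3)·1.0000 - (4)·1.0000) / (11) = -1.5455
  x_3 = (6 - (-4)·1.0000 - (-3)·1.0000) / (11) = 1.1818
Iteration 2:
  x_1 = (-7 - (1)·-1.5455 - (4)·1.1818) / (8) = -1.2727
  x_2 = (-10 - (3)·-1.5000 - (4)·1.1818) / (11) = -0.9297
  x_3 = (6 - (-4)·-1.5000 - (-3)·-1.5455) / (11) = -0.4215
Iteration 3:
  x_1 = (-7 - (1)·-0.9297 - (4)·-0.4215) / (8) = -0.5480
  x_2 = (-10 - (3)·-1.2727 - (4)·-0.4215) / (11) = -0.4087
  x_3 = (6 - (-4)·-1.2727 - (-3)·-0.9297) / (11) = -0.1709
Residual b − A·x = (-1.5237, -3.1767, 4.4618); ∞-norm = 4.4618

4.4618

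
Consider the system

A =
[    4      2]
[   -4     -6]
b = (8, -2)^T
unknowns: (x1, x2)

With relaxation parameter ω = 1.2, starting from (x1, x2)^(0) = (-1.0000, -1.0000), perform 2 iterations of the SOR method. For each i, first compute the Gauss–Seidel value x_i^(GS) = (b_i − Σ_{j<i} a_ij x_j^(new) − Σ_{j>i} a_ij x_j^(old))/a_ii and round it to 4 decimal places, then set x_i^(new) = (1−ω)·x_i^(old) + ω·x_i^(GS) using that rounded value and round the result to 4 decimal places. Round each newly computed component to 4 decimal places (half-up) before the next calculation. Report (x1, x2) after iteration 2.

(2.9360, -1.5568)

Iteration 1:
  x1: GS value = (8 - (2)·-1.0000) / (4) = 2.5000;  x1 ← (1−ω)·-1.0000 + ω·2.5000 = 3.2000
  x2: GS value = (-2 - (-4)·3.2000) / (-6) = -1.8000;  x2 ← (1−ω)·-1.0000 + ω·-1.8000 = -1.9600
Iteration 2:
  x1: GS value = (8 - (2)·-1.9600) / (4) = 2.9800;  x1 ← (1−ω)·3.2000 + ω·2.9800 = 2.9360
  x2: GS value = (-2 - (-4)·2.9360) / (-6) = -1.6240;  x2 ← (1−ω)·-1.9600 + ω·-1.6240 = -1.5568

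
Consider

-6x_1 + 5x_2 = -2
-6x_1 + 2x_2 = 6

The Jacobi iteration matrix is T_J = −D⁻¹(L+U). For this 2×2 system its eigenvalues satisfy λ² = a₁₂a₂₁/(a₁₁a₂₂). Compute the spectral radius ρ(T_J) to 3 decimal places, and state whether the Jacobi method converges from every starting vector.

1.581

a₁₂a₂₁/(a₁₁a₂₂) = (5)·(-6) / ((-6)·(2)) = 2.500000
ρ = √|2.500000| = √2.500000 = 1.581
ρ > 1, so Jacobi diverges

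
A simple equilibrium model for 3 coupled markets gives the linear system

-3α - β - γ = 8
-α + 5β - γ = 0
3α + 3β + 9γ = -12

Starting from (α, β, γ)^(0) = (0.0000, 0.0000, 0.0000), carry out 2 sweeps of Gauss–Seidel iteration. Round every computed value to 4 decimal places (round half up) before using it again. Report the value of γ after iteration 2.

-0.3556

Iteration 1:
  α = (8 - (-1)·0.0000 - (-1)·0.0000) / (-3) = -2.6667
  β = (0 - (-1)·-2.6667 - (-1)·0.0000) / (5) = -0.5333
  γ = (-12 - (3)·-2.6667 - (3)·-0.5333) / (9) = -0.2667
Iteration 2:
  α = (8 - (-1)·-0.5333 - (-1)·-0.2667) / (-3) = -2.4000
  β = (0 - (-1)·-2.4000 - (-1)·-0.2667) / (5) = -0.5333
  γ = (-12 - (3)·-2.4000 - (3)·-0.5333) / (9) = -0.3556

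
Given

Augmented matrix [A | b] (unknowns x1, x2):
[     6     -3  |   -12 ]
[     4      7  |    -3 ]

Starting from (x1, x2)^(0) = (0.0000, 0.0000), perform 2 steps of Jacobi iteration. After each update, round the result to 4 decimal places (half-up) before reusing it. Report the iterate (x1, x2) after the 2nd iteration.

Iteration 1:
  x1 = (-12 - (-3)·0.0000) / (6) = -2.0000
  x2 = (-3 - (4)·0.0000) / (7) = -0.4286
Iteration 2:
  x1 = (-12 - (-3)·-0.4286) / (6) = -2.2143
  x2 = (-3 - (4)·-2.0000) / (7) = 0.7143

(-2.2143, 0.7143)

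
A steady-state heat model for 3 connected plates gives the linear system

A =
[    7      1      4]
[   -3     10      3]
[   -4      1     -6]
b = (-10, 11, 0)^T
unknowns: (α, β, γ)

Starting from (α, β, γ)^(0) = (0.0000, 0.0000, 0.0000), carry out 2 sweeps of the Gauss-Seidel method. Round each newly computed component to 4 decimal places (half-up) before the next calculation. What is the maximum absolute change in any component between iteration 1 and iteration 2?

0.7041

Iteration 1:
  α = (-10 - (1)·0.0000 - (4)·0.0000) / (7) = -1.4286
  β = (11 - (-3)·-1.4286 - (3)·0.0000) / (10) = 0.6714
  γ = (0 - (-4)·-1.4286 - (1)·0.6714) / (-6) = 1.0643
Iteration 2:
  α = (-10 - (1)·0.6714 - (4)·1.0643) / (7) = -2.1327
  β = (11 - (-3)·-2.1327 - (3)·1.0643) / (10) = 0.1409
  γ = (0 - (-4)·-2.1327 - (1)·0.1409) / (-6) = 1.4453
Change: (-0.7041, -0.5305, 0.3810) → max |·| = 0.7041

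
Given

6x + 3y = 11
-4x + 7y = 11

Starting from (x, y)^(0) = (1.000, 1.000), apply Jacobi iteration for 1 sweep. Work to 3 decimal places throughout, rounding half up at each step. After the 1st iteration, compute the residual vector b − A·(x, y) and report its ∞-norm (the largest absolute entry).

3.427

Iteration 1:
  x = (11 - (3)·1.000) / (6) = 1.333
  y = (11 - (-4)·1.000) / (7) = 2.143
Residual b − A·x = (-3.427, 1.331); ∞-norm = 3.427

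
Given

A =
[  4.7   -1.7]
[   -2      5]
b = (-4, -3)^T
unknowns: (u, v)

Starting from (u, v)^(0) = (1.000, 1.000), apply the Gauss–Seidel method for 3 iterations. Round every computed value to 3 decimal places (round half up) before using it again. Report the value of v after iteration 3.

Iteration 1:
  u = (-4 - (-1.7)·1.000) / (4.7) = -0.489
  v = (-3 - (-2)·-0.489) / (5) = -0.796
Iteration 2:
  u = (-4 - (-1.7)·-0.796) / (4.7) = -1.139
  v = (-3 - (-2)·-1.139) / (5) = -1.056
Iteration 3:
  u = (-4 - (-1.7)·-1.056) / (4.7) = -1.233
  v = (-3 - (-2)·-1.233) / (5) = -1.093

-1.093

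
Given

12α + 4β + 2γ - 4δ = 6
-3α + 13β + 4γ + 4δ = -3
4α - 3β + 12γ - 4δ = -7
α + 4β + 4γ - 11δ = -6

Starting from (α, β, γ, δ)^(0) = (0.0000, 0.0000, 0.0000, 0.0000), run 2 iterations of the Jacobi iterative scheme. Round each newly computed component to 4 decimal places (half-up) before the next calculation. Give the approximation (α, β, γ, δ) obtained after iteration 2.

Iteration 1:
  α = (6 - (4)·0.0000 - (2)·0.0000 - (-4)·0.0000) / (12) = 0.5000
  β = (-3 - (-3)·0.0000 - (4)·0.0000 - (4)·0.0000) / (13) = -0.2308
  γ = (-7 - (4)·0.0000 - (-3)·0.0000 - (-4)·0.0000) / (12) = -0.5833
  δ = (-6 - (1)·0.0000 - (4)·0.0000 - (4)·0.0000) / (-11) = 0.5455
Iteration 2:
  α = (6 - (4)·-0.2308 - (2)·-0.5833 - (-4)·0.5455) / (12) = 0.8560
  β = (-3 - (-3)·0.5000 - (4)·-0.5833 - (4)·0.5455) / (13) = -0.1038
  γ = (-7 - (4)·0.5000 - (-3)·-0.2308 - (-4)·0.5455) / (12) = -0.6259
  δ = (-6 - (1)·0.5000 - (4)·-0.2308 - (4)·-0.5833) / (-11) = 0.2949

(0.8560, -0.1038, -0.6259, 0.2949)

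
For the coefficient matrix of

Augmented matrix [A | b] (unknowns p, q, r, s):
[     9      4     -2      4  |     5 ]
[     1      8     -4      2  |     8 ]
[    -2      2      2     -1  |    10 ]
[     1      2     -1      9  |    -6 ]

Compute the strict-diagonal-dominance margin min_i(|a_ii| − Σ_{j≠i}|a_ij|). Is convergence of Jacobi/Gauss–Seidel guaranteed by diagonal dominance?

row 1: |9| − (4+2+4) = -1
row 2: |8| − (1+4+2) = 1
row 3: |2| − (2+2+1) = -3
row 4: |9| − (1+2+1) = 5
minimum over rows = -3 → not strictly diagonally dominant

-3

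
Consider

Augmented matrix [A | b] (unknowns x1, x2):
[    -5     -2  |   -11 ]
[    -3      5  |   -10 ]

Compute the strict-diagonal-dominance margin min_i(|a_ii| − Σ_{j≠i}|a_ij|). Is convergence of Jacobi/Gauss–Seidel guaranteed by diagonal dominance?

row 1: |-5| − (2) = 3
row 2: |5| − (3) = 2
minimum over rows = 2 → strictly diagonally dominant (convergence guaranteed)

2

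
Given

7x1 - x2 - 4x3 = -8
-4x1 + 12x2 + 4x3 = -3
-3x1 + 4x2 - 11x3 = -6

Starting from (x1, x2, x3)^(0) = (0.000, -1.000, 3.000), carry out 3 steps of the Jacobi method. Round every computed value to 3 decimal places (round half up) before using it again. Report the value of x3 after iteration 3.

Iteration 1:
  x1 = (-8 - (-1)·-1.000 - (-4)·3.000) / (7) = 0.429
  x2 = (-3 - (-4)·0.000 - (4)·3.000) / (12) = -1.250
  x3 = (-6 - (-3)·0.000 - (4)·-1.000) / (-11) = 0.182
Iteration 2:
  x1 = (-8 - (-1)·-1.250 - (-4)·0.182) / (7) = -1.217
  x2 = (-3 - (-4)·0.429 - (4)·0.182) / (12) = -0.168
  x3 = (-6 - (-3)·0.429 - (4)·-1.250) / (-11) = -0.026
Iteration 3:
  x1 = (-8 - (-1)·-0.168 - (-4)·-0.026) / (7) = -1.182
  x2 = (-3 - (-4)·-1.217 - (4)·-0.026) / (12) = -0.647
  x3 = (-6 - (-3)·-1.217 - (4)·-0.168) / (-11) = 0.816

0.816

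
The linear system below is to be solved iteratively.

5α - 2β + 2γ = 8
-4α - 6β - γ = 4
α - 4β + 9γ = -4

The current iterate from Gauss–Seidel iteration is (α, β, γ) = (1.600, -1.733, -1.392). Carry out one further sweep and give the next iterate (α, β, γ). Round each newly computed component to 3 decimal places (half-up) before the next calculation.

One sweep:
  α = (8 - (-2)·-1.733 - (2)·-1.392) / (5) = 1.464
  β = (4 - (-4)·1.464 - (-1)·-1.392) / (-6) = -1.411
  γ = (-4 - (1)·1.464 - (-4)·-1.411) / (9) = -1.234

(1.464, -1.411, -1.234)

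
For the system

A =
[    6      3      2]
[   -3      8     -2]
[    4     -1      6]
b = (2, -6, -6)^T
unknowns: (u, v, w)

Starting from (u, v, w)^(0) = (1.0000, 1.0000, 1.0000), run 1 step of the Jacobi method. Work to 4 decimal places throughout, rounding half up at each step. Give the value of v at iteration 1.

Iteration 1:
  u = (2 - (3)·1.0000 - (2)·1.0000) / (6) = -0.5000
  v = (-6 - (-3)·1.0000 - (-2)·1.0000) / (8) = -0.1250
  w = (-6 - (4)·1.0000 - (-1)·1.0000) / (6) = -1.5000

-0.1250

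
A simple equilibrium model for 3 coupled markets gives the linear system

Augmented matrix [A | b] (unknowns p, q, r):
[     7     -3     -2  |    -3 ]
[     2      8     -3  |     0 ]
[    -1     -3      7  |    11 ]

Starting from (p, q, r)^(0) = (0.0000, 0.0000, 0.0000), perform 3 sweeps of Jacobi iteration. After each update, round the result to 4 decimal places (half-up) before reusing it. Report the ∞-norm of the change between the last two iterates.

0.3626

Iteration 1:
  p = (-3 - (-3)·0.0000 - (-2)·0.0000) / (7) = -0.4286
  q = (0 - (2)·0.0000 - (-3)·0.0000) / (8) = 0.0000
  r = (11 - (-1)·0.0000 - (-3)·0.0000) / (7) = 1.5714
Iteration 2:
  p = (-3 - (-3)·0.0000 - (-2)·1.5714) / (7) = 0.0204
  q = (0 - (2)·-0.4286 - (-3)·1.5714) / (8) = 0.6964
  r = (11 - (-1)·-0.4286 - (-3)·0.0000) / (7) = 1.5102
Iteration 3:
  p = (-3 - (-3)·0.6964 - (-2)·1.5102) / (7) = 0.3014
  q = (0 - (2)·0.0204 - (-3)·1.5102) / (8) = 0.5612
  r = (11 - (-1)·0.0204 - (-3)·0.6964) / (7) = 1.8728
Change: (0.2810, -0.1352, 0.3626) → max |·| = 0.3626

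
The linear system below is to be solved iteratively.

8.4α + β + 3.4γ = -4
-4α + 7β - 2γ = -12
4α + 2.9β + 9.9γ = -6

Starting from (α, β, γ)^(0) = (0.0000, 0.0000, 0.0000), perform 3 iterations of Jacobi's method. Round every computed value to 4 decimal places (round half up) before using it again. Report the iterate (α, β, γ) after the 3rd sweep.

Iteration 1:
  α = (-4 - (1)·0.0000 - (3.4)·0.0000) / (8.4) = -0.4762
  β = (-12 - (-4)·0.0000 - (-2)·0.0000) / (7) = -1.7143
  γ = (-6 - (4)·0.0000 - (2.9)·0.0000) / (9.9) = -0.6061
Iteration 2:
  α = (-4 - (1)·-1.7143 - (3.4)·-0.6061) / (8.4) = -0.0268
  β = (-12 - (-4)·-0.4762 - (-2)·-0.6061) / (7) = -2.1596
  γ = (-6 - (4)·-0.4762 - (2.9)·-1.7143) / (9.9) = 0.0885
Iteration 3:
  α = (-4 - (1)·-2.1596 - (3.4)·0.0885) / (8.4) = -0.2549
  β = (-12 - (-4)·-0.0268 - (-2)·0.0885) / (7) = -1.7043
  γ = (-6 - (4)·-0.0268 - (2.9)·-2.1596) / (9.9) = 0.0374

(-0.2549, -1.7043, 0.0374)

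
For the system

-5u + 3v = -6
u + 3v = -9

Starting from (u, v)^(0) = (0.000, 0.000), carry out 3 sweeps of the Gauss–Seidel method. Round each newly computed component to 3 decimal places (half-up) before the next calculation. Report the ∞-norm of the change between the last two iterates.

0.408

Iteration 1:
  u = (-6 - (3)·0.000) / (-5) = 1.200
  v = (-9 - (1)·1.200) / (3) = -3.400
Iteration 2:
  u = (-6 - (3)·-3.400) / (-5) = -0.840
  v = (-9 - (1)·-0.840) / (3) = -2.720
Iteration 3:
  u = (-6 - (3)·-2.720) / (-5) = -0.432
  v = (-9 - (1)·-0.432) / (3) = -2.856
Change: (0.408, -0.136) → max |·| = 0.408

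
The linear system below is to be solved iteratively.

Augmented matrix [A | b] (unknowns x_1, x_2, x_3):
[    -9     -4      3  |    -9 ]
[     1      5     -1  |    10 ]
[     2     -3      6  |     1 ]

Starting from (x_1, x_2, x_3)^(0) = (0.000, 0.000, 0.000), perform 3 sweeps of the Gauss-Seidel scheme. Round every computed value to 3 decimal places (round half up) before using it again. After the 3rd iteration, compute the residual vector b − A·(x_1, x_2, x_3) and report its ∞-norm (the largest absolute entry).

Iteration 1:
  x_1 = (-9 - (-4)·0.000 - (3)·0.000) / (-9) = 1.000
  x_2 = (10 - (1)·1.000 - (-1)·0.000) / (5) = 1.800
  x_3 = (1 - (2)·1.000 - (-3)·1.800) / (6) = 0.733
Iteration 2:
  x_1 = (-9 - (-4)·1.800 - (3)·0.733) / (-9) = 0.444
  x_2 = (10 - (1)·0.444 - (-1)·0.733) / (5) = 2.058
  x_3 = (1 - (2)·0.444 - (-3)·2.058) / (6) = 1.048
Iteration 3:
  x_1 = (-9 - (-4)·2.058 - (3)·1.048) / (-9) = 0.435
  x_2 = (10 - (1)·0.435 - (-1)·1.048) / (5) = 2.123
  x_3 = (1 - (2)·0.435 - (-3)·2.123) / (6) = 1.083
Residual b − A·x = (0.158, 0.033, 0.001); ∞-norm = 0.158

0.158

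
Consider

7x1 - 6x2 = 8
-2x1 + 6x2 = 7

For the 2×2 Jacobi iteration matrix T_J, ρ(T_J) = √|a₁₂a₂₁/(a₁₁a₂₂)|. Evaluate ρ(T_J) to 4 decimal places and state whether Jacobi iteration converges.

a₁₂a₂₁/(a₁₁a₂₂) = (-6)·(-2) / ((7)·(6)) = 0.285714
ρ = √|0.285714| = √0.285714 = 0.5345
ρ < 1, so Jacobi converges

0.5345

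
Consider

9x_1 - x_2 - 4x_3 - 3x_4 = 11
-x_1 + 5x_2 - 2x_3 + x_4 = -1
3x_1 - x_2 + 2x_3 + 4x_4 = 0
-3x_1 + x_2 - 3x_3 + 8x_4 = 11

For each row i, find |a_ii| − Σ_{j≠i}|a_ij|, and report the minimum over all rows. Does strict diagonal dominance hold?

row 1: |9| − (1+4+3) = 1
row 2: |5| − (1+2+1) = 1
row 3: |2| − (3+1+4) = -6
row 4: |8| − (3+1+3) = 1
minimum over rows = -6 → not strictly diagonally dominant

-6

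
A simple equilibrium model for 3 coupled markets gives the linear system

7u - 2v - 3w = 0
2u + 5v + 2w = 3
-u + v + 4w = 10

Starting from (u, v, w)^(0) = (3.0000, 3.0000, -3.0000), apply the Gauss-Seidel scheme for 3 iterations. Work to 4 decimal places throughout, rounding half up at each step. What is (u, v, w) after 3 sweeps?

(1.0920, -1.0456, 3.0344)

Iteration 1:
  u = (0 - (-2)·3.0000 - (-3)·-3.0000) / (7) = -0.4286
  v = (3 - (2)·-0.4286 - (2)·-3.0000) / (5) = 1.9714
  w = (10 - (-1)·-0.4286 - (1)·1.9714) / (4) = 1.9000
Iteration 2:
  u = (0 - (-2)·1.9714 - (-3)·1.9000) / (7) = 1.3775
  v = (3 - (2)·1.3775 - (2)·1.9000) / (5) = -0.7110
  w = (10 - (-1)·1.3775 - (1)·-0.7110) / (4) = 3.0221
Iteration 3:
  u = (0 - (-2)·-0.7110 - (-3)·3.0221) / (7) = 1.0920
  v = (3 - (2)·1.0920 - (2)·3.0221) / (5) = -1.0456
  w = (10 - (-1)·1.0920 - (1)·-1.0456) / (4) = 3.0344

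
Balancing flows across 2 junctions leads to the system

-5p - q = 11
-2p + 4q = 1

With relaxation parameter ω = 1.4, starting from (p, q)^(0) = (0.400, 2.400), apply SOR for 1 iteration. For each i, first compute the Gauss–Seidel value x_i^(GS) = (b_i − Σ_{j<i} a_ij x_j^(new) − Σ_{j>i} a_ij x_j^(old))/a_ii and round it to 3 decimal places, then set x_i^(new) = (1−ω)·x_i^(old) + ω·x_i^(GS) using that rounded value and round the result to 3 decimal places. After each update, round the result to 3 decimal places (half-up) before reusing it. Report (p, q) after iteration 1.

Iteration 1:
  p: GS value = (11 - (-1)·2.400) / (-5) = -2.680;  p ← (1−ω)·0.400 + ω·-2.680 = -3.912
  q: GS value = (1 - (-2)·-3.912) / (4) = -1.706;  q ← (1−ω)·2.400 + ω·-1.706 = -3.348

(-3.912, -3.348)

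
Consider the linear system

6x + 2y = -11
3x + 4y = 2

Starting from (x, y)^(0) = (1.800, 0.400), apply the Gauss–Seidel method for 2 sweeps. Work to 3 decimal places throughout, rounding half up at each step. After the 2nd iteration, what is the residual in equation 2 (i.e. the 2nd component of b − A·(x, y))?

0.000

Iteration 1:
  x = (-11 - (2)·0.400) / (6) = -1.967
  y = (2 - (3)·-1.967) / (4) = 1.975
Iteration 2:
  x = (-11 - (2)·1.975) / (6) = -2.492
  y = (2 - (3)·-2.492) / (4) = 2.369
Residual b − A·x = (-0.786, 0.000)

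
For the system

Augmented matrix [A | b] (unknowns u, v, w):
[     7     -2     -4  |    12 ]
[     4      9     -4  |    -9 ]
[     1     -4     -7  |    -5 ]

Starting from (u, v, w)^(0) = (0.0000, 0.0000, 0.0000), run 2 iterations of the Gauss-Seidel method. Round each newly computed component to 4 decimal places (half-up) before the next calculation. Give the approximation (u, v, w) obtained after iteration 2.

(2.3343, -1.1637, 1.7127)

Iteration 1:
  u = (12 - (-2)·0.0000 - (-4)·0.0000) / (7) = 1.7143
  v = (-9 - (4)·1.7143 - (-4)·0.0000) / (9) = -1.7619
  w = (-5 - (1)·1.7143 - (-4)·-1.7619) / (-7) = 1.9660
Iteration 2:
  u = (12 - (-2)·-1.7619 - (-4)·1.9660) / (7) = 2.3343
  v = (-9 - (4)·2.3343 - (-4)·1.9660) / (9) = -1.1637
  w = (-5 - (1)·2.3343 - (-4)·-1.1637) / (-7) = 1.7127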